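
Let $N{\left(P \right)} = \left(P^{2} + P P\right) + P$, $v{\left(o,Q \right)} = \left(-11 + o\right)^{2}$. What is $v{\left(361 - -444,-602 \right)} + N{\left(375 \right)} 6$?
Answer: $2320186$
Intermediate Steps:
$N{\left(P \right)} = P + 2 P^{2}$ ($N{\left(P \right)} = \left(P^{2} + P^{2}\right) + P = 2 P^{2} + P = P + 2 P^{2}$)
$v{\left(361 - -444,-602 \right)} + N{\left(375 \right)} 6 = \left(-11 + \left(361 - -444\right)\right)^{2} + 375 \left(1 + 2 \cdot 375\right) 6 = \left(-11 + \left(361 + 444\right)\right)^{2} + 375 \left(1 + 750\right) 6 = \left(-11 + 805\right)^{2} + 375 \cdot 751 \cdot 6 = 794^{2} + 281625 \cdot 6 = 630436 + 1689750 = 2320186$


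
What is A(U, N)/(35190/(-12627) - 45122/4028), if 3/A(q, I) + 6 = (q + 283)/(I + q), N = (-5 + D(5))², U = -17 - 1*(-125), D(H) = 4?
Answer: 13391086/150664021 ≈ 0.088880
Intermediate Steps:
U = 108 (U = -17 + 125 = 108)
N = 1 (N = (-5 + 4)² = (-1)² = 1)
A(q, I) = 3/(-6 + (283 + q)/(I + q)) (A(q, I) = 3/(-6 + (q + 283)/(I + q)) = 3/(-6 + (283 + q)/(I + q)))
A(U, N)/(35190/(-12627) - 45122/4028) = (3*(-1*1 - 1*108)/(-283 + 5*108 + 6*1))/(35190/(-12627) - 45122/4028) = (3*(-1 - 108)/(-283 + 540 + 6))/(35190*(-1/12627) - 45122*1/4028) = (3*(-109)/263)/(-170/61 - 22561/2014) = (3*(1/263)*(-109))/(-1718601/122854) = -327/263*(-122854/1718601) = 13391086/150664021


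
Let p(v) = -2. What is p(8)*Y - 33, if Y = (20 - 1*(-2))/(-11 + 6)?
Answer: -121/5 ≈ -24.200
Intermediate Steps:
Y = -22/5 (Y = (20 + 2)/(-5) = 22*(-1/5) = -22/5 ≈ -4.4000)
p(8)*Y - 33 = -2*(-22/5) - 33 = 44/5 - 33 = -121/5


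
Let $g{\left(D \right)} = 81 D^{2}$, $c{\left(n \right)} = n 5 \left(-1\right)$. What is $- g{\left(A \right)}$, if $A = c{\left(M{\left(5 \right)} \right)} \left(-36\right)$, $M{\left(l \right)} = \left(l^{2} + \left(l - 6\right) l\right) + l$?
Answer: $-1640250000$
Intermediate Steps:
$M{\left(l \right)} = l + l^{2} + l \left(-6 + l\right)$ ($M{\left(l \right)} = \left(l^{2} + \left(l - 6\right) l\right) + l = \left(l^{2} + \left(-6 + l\right) l\right) + l = \left(l^{2} + l \left(-6 + l\right)\right) + l = l + l^{2} + l \left(-6 + l\right)$)
$c{\left(n \right)} = - 5 n$ ($c{\left(n \right)} = 5 n \left(-1\right) = - 5 n$)
$A = 4500$ ($A = - 5 \cdot 5 \left(-5 + 2 \cdot 5\right) \left(-36\right) = - 5 \cdot 5 \left(-5 + 10\right) \left(-36\right) = - 5 \cdot 5 \cdot 5 \left(-36\right) = \left(-5\right) 25 \left(-36\right) = \left(-125\right) \left(-36\right) = 4500$)
$- g{\left(A \right)} = - 81 \cdot 4500^{2} = - 81 \cdot 20250000 = \left(-1\right) 1640250000 = -1640250000$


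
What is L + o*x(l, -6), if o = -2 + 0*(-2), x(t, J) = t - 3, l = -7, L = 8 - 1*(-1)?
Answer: 29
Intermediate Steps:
L = 9 (L = 8 + 1 = 9)
x(t, J) = -3 + t
o = -2 (o = -2 + 0 = -2)
L + o*x(l, -6) = 9 - 2*(-3 - 7) = 9 - 2*(-10) = 9 + 20 = 29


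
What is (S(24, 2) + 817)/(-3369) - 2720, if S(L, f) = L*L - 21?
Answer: -9165052/3369 ≈ -2720.4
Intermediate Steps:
S(L, f) = -21 + L**2 (S(L, f) = L**2 - 21 = -21 + L**2)
(S(24, 2) + 817)/(-3369) - 2720 = ((-21 + 24**2) + 817)/(-3369) - 2720 = ((-21 + 576) + 817)*(-1/3369) - 2720 = (555 + 817)*(-1/3369) - 2720 = 1372*(-1/3369) - 2720 = -1372/3369 - 2720 = -9165052/3369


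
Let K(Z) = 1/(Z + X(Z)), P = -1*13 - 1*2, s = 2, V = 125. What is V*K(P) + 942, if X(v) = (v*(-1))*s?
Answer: 2851/3 ≈ 950.33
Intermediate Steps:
X(v) = -2*v (X(v) = (v*(-1))*2 = -v*2 = -2*v)
P = -15 (P = -13 - 2 = -15)
K(Z) = -1/Z (K(Z) = 1/(Z - 2*Z) = 1/(-Z) = -1/Z)
V*K(P) + 942 = 125*(-1/(-15)) + 942 = 125*(-1*(-1/15)) + 942 = 125*(1/15) + 942 = 25/3 + 942 = 2851/3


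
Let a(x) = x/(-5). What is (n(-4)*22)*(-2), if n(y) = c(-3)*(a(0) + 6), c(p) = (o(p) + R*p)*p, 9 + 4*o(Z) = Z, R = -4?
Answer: 7128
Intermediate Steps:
o(Z) = -9/4 + Z/4
c(p) = p*(-9/4 - 15*p/4) (c(p) = ((-9/4 + p/4) - 4*p)*p = (-9/4 - 15*p/4)*p = p*(-9/4 - 15*p/4))
a(x) = -x/5 (a(x) = x*(-1/5) = -x/5)
n(y) = -162 (n(y) = (-3/4*(-3)*(3 + 5*(-3)))*(-1/5*0 + 6) = (-3/4*(-3)*(3 - 15))*(0 + 6) = -3/4*(-3)*(-12)*6 = -27*6 = -162)
(n(-4)*22)*(-2) = -162*22*(-2) = -3564*(-2) = 7128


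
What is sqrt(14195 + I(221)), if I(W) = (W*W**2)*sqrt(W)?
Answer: sqrt(14195 + 10793861*sqrt(221)) ≈ 12668.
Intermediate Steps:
I(W) = W**(7/2) (I(W) = W**3*sqrt(W) = W**(7/2))
sqrt(14195 + I(221)) = sqrt(14195 + 221**(7/2)) = sqrt(14195 + 10793861*sqrt(221))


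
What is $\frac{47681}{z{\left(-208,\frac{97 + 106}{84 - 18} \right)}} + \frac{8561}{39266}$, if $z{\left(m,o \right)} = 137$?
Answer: $\frac{1873415003}{5379442} \approx 348.25$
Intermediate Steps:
$\frac{47681}{z{\left(-208,\frac{97 + 106}{84 - 18} \right)}} + \frac{8561}{39266} = \frac{47681}{137} + \frac{8561}{39266} = \frac{1873415003}{5379442}$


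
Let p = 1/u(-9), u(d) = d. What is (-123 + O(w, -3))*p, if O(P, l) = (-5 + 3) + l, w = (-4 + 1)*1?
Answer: 128/9 ≈ 14.222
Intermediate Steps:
w = -3 (w = -3*1 = -3)
O(P, l) = -2 + l
p = -1/9 (p = 1/(-9) = -1/9 ≈ -0.11111)
(-123 + O(w, -3))*p = (-123 + (-2 - 3))*(-1/9) = (-123 - 5)*(-1/9) = -128*(-1/9) = 128/9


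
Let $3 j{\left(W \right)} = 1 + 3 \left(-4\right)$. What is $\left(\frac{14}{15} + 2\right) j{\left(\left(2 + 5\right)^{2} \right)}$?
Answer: $- \frac{484}{45} \approx -10.756$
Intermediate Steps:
$j{\left(W \right)} = - \frac{11}{3}$ ($j{\left(W \right)} = \frac{1 + 3 \left(-4\right)}{3} = \frac{1 - 12}{3} = \frac{1}{3} \left(-11\right) = - \frac{11}{3}$)
$\left(\frac{14}{15} + 2\right) j{\left(\left(2 + 5\right)^{2} \right)} = \left(\frac{14}{15} + 2\right) \left(- \frac{11}{3}\right) = \frac{44}{15} \left(- \frac{11}{3}\right) = - \frac{484}{45}$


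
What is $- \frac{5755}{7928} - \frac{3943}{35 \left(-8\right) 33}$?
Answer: $- \frac{342439}{1144605} \approx -0.29918$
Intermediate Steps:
$- \frac{5755}{7928} - \frac{3943}{35 \left(-8\right) 33} = \left(-5755\right) \frac{1}{7928} - \frac{3943}{\left(-280\right) 33} = - \frac{5755}{7928} - \frac{3943}{-9240} = - \frac{5755}{7928} - - \frac{3943}{9240} = - \frac{5755}{7928} + \frac{3943}{9240} = - \frac{342439}{1144605}$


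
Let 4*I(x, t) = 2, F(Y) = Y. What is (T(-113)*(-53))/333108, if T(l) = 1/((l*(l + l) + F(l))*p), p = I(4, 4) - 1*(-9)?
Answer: -53/80458073550 ≈ -6.5873e-10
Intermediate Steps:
I(x, t) = ½ (I(x, t) = (¼)*2 = ½)
p = 19/2 (p = ½ - 1*(-9) = ½ + 9 = 19/2 ≈ 9.5000)
T(l) = 2/(19*(l + 2*l²)) (T(l) = 1/((l*(l + l) + l)*(19/2)) = (2/19)/(l*(2*l) + l) = (2/19)/(2*l² + l) = (2/19)/(l + 2*l²) = 2/(19*(l + 2*l²)))
(T(-113)*(-53))/333108 = (((2/19)/(-113*(1 + 2*(-113))))*(-53))/333108 = (((2/19)*(-1/113)/(1 - 226))*(-53))*(1/333108) = (((2/19)*(-1/113)/(-225))*(-53))*(1/333108) = (((2/19)*(-1/113)*(-1/225))*(-53))*(1/333108) = ((2/483075)*(-53))*(1/333108) = -106/483075*1/333108 = -53/80458073550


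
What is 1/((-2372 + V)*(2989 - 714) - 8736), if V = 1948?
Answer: -1/973336 ≈ -1.0274e-6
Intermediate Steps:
1/((-2372 + V)*(2989 - 714) - 8736) = 1/((-2372 + 1948)*(2989 - 714) - 8736) = 1/(-424*2275 - 8736) = 1/(-964600 - 8736) = 1/(-973336) = -1/973336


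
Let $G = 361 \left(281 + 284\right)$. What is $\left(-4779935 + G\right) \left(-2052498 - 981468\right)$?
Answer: $13883337397020$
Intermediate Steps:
$G = 203965$ ($G = 361 \cdot 565 = 203965$)
$\left(-4779935 + G\right) \left(-2052498 - 981468\right) = \left(-4779935 + 203965\right) \left(-2052498 - 981468\right) = \left(-4575970\right) \left(-3033966\right) = 13883337397020$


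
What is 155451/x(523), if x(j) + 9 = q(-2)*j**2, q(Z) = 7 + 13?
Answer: 155451/5470571 ≈ 0.028416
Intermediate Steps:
q(Z) = 20
x(j) = -9 + 20*j**2
155451/x(523) = 155451/(-9 + 20*523**2) = 155451/(-9 + 20*273529) = 155451/(-9 + 5470580) = 155451/5470571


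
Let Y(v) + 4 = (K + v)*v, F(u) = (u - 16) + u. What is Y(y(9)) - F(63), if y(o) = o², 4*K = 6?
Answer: 13137/2 ≈ 6568.5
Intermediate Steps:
K = 3/2 (K = (¼)*6 = 3/2 ≈ 1.5000)
F(u) = -16 + 2*u (F(u) = (-16 + u) + u = -16 + 2*u)
Y(v) = -4 + v*(3/2 + v) (Y(v) = -4 + (3/2 + v)*v = -4 + v*(3/2 + v))
Y(y(9)) - F(63) = (-4 + (9²)² + (3/2)*9²) - (-16 + 2*63) = (-4 + 81² + (3/2)*81) - (-16 + 126) = (-4 + 6561 + 243/2) - 1*110 = 13357/2 - 110 = 13137/2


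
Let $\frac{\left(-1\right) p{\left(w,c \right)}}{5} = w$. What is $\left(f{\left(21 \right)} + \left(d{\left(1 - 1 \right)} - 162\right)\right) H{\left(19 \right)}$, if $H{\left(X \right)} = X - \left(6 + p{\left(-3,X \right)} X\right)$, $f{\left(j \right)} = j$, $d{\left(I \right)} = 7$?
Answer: $36448$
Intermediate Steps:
$p{\left(w,c \right)} = - 5 w$
$H{\left(X \right)} = -6 - 14 X$ ($H{\left(X \right)} = X - \left(6 + \left(-5\right) \left(-3\right) X\right) = X - \left(6 + 15 X\right) = -6 - 14 X$)
$\left(f{\left(21 \right)} + \left(d{\left(1 - 1 \right)} - 162\right)\right) H{\left(19 \right)} = \left(21 + \left(7 - 162\right)\right) \left(-6 - 266\right) = \left(21 - 155\right) \left(-272\right) = \left(-134\right) \left(-272\right) = 36448$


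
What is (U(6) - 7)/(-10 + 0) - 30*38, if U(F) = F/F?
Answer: -5697/5 ≈ -1139.4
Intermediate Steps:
U(F) = 1
(U(6) - 7)/(-10 + 0) - 30*38 = (1 - 7)/(-10 + 0) - 30*38 = -6/(-10) - 1140 = -6*(-⅒) - 1140 = ⅗ - 1140 = -5697/5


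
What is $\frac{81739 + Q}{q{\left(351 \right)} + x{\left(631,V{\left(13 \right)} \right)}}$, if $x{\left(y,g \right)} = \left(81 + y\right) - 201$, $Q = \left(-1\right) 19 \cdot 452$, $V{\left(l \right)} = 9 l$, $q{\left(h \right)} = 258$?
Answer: $\frac{73151}{769} \approx 95.125$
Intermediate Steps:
$Q = -8588$ ($Q = \left(-19\right) 452 = -8588$)
$x{\left(y,g \right)} = -120 + y$
$\frac{81739 + Q}{q{\left(351 \right)} + x{\left(631,V{\left(13 \right)} \right)}} = \frac{81739 - 8588}{258 + \left(-120 + 631\right)} = \frac{73151}{258 + 511} = \frac{73151}{769}$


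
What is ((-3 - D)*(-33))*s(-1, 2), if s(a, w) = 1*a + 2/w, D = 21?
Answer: 0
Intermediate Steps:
s(a, w) = a + 2/w
((-3 - D)*(-33))*s(-1, 2) = ((-3 - 1*21)*(-33))*(-1 + 2/2) = ((-3 - 21)*(-33))*(-1 + 2*(½)) = (-24*(-33))*(-1 + 1) = 792*0 = 0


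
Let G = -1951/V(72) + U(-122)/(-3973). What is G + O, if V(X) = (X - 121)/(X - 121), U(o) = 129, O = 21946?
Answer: 79440006/3973 ≈ 19995.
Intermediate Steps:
V(X) = 1 (V(X) = (-121 + X)/(-121 + X) = 1)
G = -7751452/3973 (G = -1951/1 + 129/(-3973) = -1951*1 + 129*(-1/3973) = -1951 - 129/3973 = -7751452/3973 ≈ -1951.0)
G + O = -7751452/3973 + 21946 = 79440006/3973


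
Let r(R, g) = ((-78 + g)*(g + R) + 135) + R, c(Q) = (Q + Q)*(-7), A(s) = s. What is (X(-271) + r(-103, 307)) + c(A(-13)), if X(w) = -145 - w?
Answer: 47056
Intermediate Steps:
c(Q) = -14*Q (c(Q) = (2*Q)*(-7) = -14*Q)
r(R, g) = 135 + R + (-78 + g)*(R + g) (r(R, g) = ((-78 + g)*(R + g) + 135) + R = (135 + (-78 + g)*(R + g)) + R = 135 + R + (-78 + g)*(R + g))
(X(-271) + r(-103, 307)) + c(A(-13)) = ((-145 - 1*(-271)) + (135 + 307² - 78*307 - 77*(-103) - 103*307)) - 14*(-13) = ((-145 + 271) + (135 + 94249 - 23946 + 7931 - 31621)) + 182 = (126 + 46748) + 182 = 46874 + 182 = 47056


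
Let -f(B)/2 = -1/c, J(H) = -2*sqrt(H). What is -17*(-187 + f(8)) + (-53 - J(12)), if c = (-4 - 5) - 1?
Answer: 15647/5 + 4*sqrt(3) ≈ 3136.3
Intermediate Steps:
c = -10 (c = -9 - 1 = -10)
f(B) = -1/5 (f(B) = -(-2)/(-10) = -(-2)*(-1)/10 = -2*1/10 = -1/5)
-17*(-187 + f(8)) + (-53 - J(12)) = -17*(-187 - 1/5) + (-53 - (-2)*sqrt(12)) = -17*(-936/5) + (-53 - (-2)*2*sqrt(3)) = 15912/5 + (-53 - (-4)*sqrt(3)) = 15912/5 + (-53 + 4*sqrt(3)) = 15647/5 + 4*sqrt(3)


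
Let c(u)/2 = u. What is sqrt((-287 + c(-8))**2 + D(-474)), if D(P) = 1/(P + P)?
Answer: sqrt(20627278647)/474 ≈ 303.00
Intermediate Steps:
D(P) = 1/(2*P)
c(u) = 2*u
sqrt((-287 + c(-8))**2 + D(-474)) = sqrt((-287 + 2*(-8))**2 + (1/2)/(-474)) = sqrt((-287 - 16)**2 + (1/2)*(-1/474)) = sqrt((-303)**2 - 1/948) = sqrt(91809 - 1/948) = sqrt(87034931/948) = sqrt(20627278647)/474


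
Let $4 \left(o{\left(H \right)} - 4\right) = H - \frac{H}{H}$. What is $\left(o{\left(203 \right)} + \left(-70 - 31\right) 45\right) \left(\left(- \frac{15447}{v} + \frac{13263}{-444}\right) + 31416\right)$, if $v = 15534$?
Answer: $- \frac{108004648826417}{766344} \approx -1.4093 \cdot 10^{8}$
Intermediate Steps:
$o{\left(H \right)} = \frac{15}{4} + \frac{H}{4}$ ($o{\left(H \right)} = 4 + \frac{H - \frac{H}{H}}{4} = 4 + \frac{H - 1}{4} = 4 + \frac{-1 + H}{4} = 4 + \left(- \frac{1}{4} + \frac{H}{4}\right) = \frac{15}{4} + \frac{H}{4}$)
$\left(o{\left(203 \right)} + \left(-70 - 31\right) 45\right) \left(\left(- \frac{15447}{v} + \frac{13263}{-444}\right) + 31416\right) = \left(\left(\frac{15}{4} + \frac{1}{4} \cdot 203\right) + \left(-70 - 31\right) 45\right) \left(\left(- \frac{15447}{15534} + \frac{13263}{-444}\right) + 31416\right) = \left(\left(\frac{15}{4} + \frac{203}{4}\right) - 4545\right) \left(\left(\left(-15447\right) \frac{1}{15534} + 13263 \left(- \frac{1}{444}\right)\right) + 31416\right) = \left(\frac{109}{2} - 4545\right) \left(\left(- \frac{5149}{5178} - \frac{4421}{148}\right) + 31416\right) = - \frac{8981 \left(- \frac{11826995}{383172} + 31416\right)}{2} = \left(- \frac{8981}{2}\right) \frac{12025904557}{383172} = - \frac{108004648826417}{766344}$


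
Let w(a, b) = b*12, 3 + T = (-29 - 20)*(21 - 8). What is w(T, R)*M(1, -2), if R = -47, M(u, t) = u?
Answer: -564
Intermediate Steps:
T = -640 (T = -3 + (-29 - 20)*(21 - 8) = -3 - 49*13 = -3 - 637 = -640)
w(a, b) = 12*b
w(T, R)*M(1, -2) = (12*(-47))*1 = -564*1 = -564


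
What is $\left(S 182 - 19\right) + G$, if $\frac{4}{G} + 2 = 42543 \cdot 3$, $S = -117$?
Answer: $- \frac{2720114247}{127627} \approx -21313.0$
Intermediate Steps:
$G = \frac{4}{127627}$ ($G = \frac{4}{-2 + 42543 \cdot 3} = \frac{4}{-2 + 127629} = \frac{4}{127627} \approx 3.1341 \cdot 10^{-5}$)
$\left(S 182 - 19\right) + G = \left(\left(-117\right) 182 - 19\right) + \frac{4}{127627} = \left(-21294 - 19\right) + \frac{4}{127627} = -21313 + \frac{4}{127627} = - \frac{2720114247}{127627}$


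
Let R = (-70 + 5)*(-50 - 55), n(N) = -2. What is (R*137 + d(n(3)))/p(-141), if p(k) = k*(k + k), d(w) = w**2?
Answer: 935029/39762 ≈ 23.516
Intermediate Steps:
R = 6825 (R = -65*(-105) = 6825)
p(k) = 2*k**2 (p(k) = k*(2*k) = 2*k**2)
(R*137 + d(n(3)))/p(-141) = (6825*137 + (-2)**2)/((2*(-141)**2)) = (935025 + 4)/((2*19881)) = 935029/39762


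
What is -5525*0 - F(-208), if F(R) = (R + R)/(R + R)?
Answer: -1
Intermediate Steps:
F(R) = 1 (F(R) = (2*R)/((2*R)) = (2*R)*(1/(2*R)) = 1)
-5525*0 - F(-208) = -5525*0 - 1*1 = 0 - 1 = -1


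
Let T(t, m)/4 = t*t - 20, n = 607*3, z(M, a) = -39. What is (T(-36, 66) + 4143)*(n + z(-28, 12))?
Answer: 16478154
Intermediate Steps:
n = 1821
T(t, m) = -80 + 4*t**2 (T(t, m) = 4*(t*t - 20) = 4*(t**2 - 20) = 4*(-20 + t**2) = -80 + 4*t**2)
(T(-36, 66) + 4143)*(n + z(-28, 12)) = ((-80 + 4*(-36)**2) + 4143)*(1821 - 39) = ((-80 + 4*1296) + 4143)*1782 = ((-80 + 5184) + 4143)*1782 = (5104 + 4143)*1782 = 9247*1782 = 16478154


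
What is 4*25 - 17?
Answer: 83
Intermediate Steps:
4*25 - 17 = 100 - 17 = 83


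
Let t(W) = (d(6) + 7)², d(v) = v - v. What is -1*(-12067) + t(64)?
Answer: 12116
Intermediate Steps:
d(v) = 0
t(W) = 49 (t(W) = (0 + 7)² = 7² = 49)
-1*(-12067) + t(64) = -1*(-12067) + 49 = 12067 + 49 = 12116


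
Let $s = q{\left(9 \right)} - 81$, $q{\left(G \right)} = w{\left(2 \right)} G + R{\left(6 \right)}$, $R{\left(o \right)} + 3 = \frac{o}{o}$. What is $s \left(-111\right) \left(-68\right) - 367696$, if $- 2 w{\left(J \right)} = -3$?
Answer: $-892282$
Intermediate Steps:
$w{\left(J \right)} = \frac{3}{2}$ ($w{\left(J \right)} = \left(- \frac{1}{2}\right) \left(-3\right) = \frac{3}{2}$)
$R{\left(o \right)} = -2$ ($R{\left(o \right)} = -3 + \frac{o}{o} = -3 + 1 = -2$)
$q{\left(G \right)} = -2 + \frac{3 G}{2}$ ($q{\left(G \right)} = \frac{3 G}{2} - 2 = -2 + \frac{3 G}{2}$)
$s = - \frac{139}{2}$ ($s = \left(-2 + \frac{3}{2} \cdot 9\right) - 81 = \left(-2 + \frac{27}{2}\right) - 81 = \frac{23}{2} - 81 = - \frac{139}{2} \approx -69.5$)
$s \left(-111\right) \left(-68\right) - 367696 = \left(- \frac{139}{2}\right) \left(-111\right) \left(-68\right) - 367696 = \frac{15429}{2} \left(-68\right) - 367696 = -524586 - 367696 = -892282$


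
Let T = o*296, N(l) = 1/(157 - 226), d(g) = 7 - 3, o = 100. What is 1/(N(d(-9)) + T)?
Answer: 69/2042399 ≈ 3.3784e-5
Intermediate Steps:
d(g) = 4
N(l) = -1/69 (N(l) = 1/(-69) = -1/69)
T = 29600 (T = 100*296 = 29600)
1/(N(d(-9)) + T) = 1/(-1/69 + 29600) = 1/(2042399/69) = 69/2042399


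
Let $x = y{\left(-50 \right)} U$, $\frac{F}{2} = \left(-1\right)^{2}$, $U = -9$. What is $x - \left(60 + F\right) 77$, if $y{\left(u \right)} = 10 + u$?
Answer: $-4414$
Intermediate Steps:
$F = 2$ ($F = 2 \left(-1\right)^{2} = 2 \cdot 1 = 2$)
$x = 360$ ($x = \left(10 - 50\right) \left(-9\right) = \left(-40\right) \left(-9\right) = 360$)
$x - \left(60 + F\right) 77 = 360 - \left(60 + 2\right) 77 = 360 - 62 \cdot 77 = 360 - 4774 = -4414$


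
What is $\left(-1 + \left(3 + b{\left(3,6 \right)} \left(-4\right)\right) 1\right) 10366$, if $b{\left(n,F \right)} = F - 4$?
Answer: $-62196$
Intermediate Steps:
$b{\left(n,F \right)} = -4 + F$
$\left(-1 + \left(3 + b{\left(3,6 \right)} \left(-4\right)\right) 1\right) 10366 = \left(-1 + \left(3 + \left(-4 + 6\right) \left(-4\right)\right) 1\right) 10366 = \left(-1 + \left(3 + 2 \left(-4\right)\right) 1\right) 10366 = \left(-1 + \left(3 - 8\right) 1\right) 10366 = \left(-1 - 5\right) 10366 = \left(-6\right) 10366 = -62196$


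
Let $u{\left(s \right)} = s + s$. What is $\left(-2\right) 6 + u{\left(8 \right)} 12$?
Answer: $180$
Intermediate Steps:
$u{\left(s \right)} = 2 s$
$\left(-2\right) 6 + u{\left(8 \right)} 12 = \left(-2\right) 6 + 2 \cdot 8 \cdot 12 = -12 + 16 \cdot 12 = -12 + 192 = 180$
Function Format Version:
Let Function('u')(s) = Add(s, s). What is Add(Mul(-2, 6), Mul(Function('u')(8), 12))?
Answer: 180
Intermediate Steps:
Function('u')(s) = Mul(2, s)
Add(Mul(-2, 6), Mul(Function('u')(8), 12)) = Add(Mul(-2, 6), Mul(Mul(2, 8), 12)) = Add(-12, Mul(16, 12)) = Add(-12, 192) = 180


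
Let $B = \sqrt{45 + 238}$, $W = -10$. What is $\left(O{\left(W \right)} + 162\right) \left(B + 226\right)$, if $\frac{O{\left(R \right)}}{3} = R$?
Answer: $29832 + 132 \sqrt{283} \approx 32053.0$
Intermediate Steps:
$O{\left(R \right)} = 3 R$
$B = \sqrt{283} \approx 16.823$
$\left(O{\left(W \right)} + 162\right) \left(B + 226\right) = \left(3 \left(-10\right) + 162\right) \left(\sqrt{283} + 226\right) = \left(-30 + 162\right) \left(226 + \sqrt{283}\right) = 132 \left(226 + \sqrt{283}\right) = 29832 + 132 \sqrt{283}$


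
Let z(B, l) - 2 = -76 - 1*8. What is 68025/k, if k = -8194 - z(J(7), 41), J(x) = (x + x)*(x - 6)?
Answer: -22675/2704 ≈ -8.3857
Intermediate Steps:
J(x) = 2*x*(-6 + x) (J(x) = (2*x)*(-6 + x) = 2*x*(-6 + x))
z(B, l) = -82 (z(B, l) = 2 + (-76 - 1*8) = 2 + (-76 - 8) = 2 - 84 = -82)
k = -8112 (k = -8194 - 1*(-82) = -8194 + 82 = -8112)
68025/k = 68025/(-8112) = 68025*(-1/8112) = -22675/2704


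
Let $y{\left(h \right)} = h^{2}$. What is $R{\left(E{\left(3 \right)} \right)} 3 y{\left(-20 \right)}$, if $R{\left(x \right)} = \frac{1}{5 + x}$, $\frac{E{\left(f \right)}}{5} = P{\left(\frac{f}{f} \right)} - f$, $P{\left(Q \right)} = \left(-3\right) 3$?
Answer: $- \frac{240}{11} \approx -21.818$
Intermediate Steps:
$P{\left(Q \right)} = -9$
$E{\left(f \right)} = -45 - 5 f$ ($E{\left(f \right)} = 5 \left(-9 - f\right) = -45 - 5 f$)
$R{\left(E{\left(3 \right)} \right)} 3 y{\left(-20 \right)} = \frac{1}{5 - 60} \cdot 3 \left(-20\right)^{2} = \frac{1}{5 - 60} \cdot 3 \cdot 400 = \frac{1}{-55} \cdot 3 \cdot 400 = \left(- \frac{1}{55}\right) 3 \cdot 400 = \left(- \frac{3}{55}\right) 400 = - \frac{240}{11}$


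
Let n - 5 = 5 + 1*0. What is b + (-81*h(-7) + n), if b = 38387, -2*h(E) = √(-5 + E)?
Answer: 38397 + 81*I*√3 ≈ 38397.0 + 140.3*I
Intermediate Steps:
h(E) = -√(-5 + E)/2
n = 10 (n = 5 + (5 + 1*0) = 5 + (5 + 0) = 5 + 5 = 10)
b + (-81*h(-7) + n) = 38387 + (-(-81)*√(-5 - 7)/2 + 10) = 38387 + (-(-81)*√(-12)/2 + 10) = 38387 + (-(-81)*2*I*√3/2 + 10) = 38387 + (-(-81)*I*√3 + 10) = 38387 + (81*I*√3 + 10) = 38387 + (10 + 81*I*√3) = 38397 + 81*I*√3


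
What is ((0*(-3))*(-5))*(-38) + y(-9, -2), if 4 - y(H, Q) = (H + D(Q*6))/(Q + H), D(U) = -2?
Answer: 3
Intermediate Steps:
y(H, Q) = 4 - (-2 + H)/(H + Q) (y(H, Q) = 4 - (H - 2)/(Q + H) = 4 - (-2 + H)/(H + Q))
((0*(-3))*(-5))*(-38) + y(-9, -2) = ((0*(-3))*(-5))*(-38) + (2 + 3*(-9) + 4*(-2))/(-9 - 2) = (0*(-5))*(-38) + (2 - 27 - 8)/(-11) = 0*(-38) - 1/11*(-33) = 0 + 3 = 3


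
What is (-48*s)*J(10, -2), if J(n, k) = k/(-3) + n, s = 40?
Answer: -20480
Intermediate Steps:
J(n, k) = n - k/3 (J(n, k) = k*(-⅓) + n = -k/3 + n = n - k/3)
(-48*s)*J(10, -2) = (-48*40)*(10 - ⅓*(-2)) = -1920*(10 + ⅔) = -1920*32/3 = -20480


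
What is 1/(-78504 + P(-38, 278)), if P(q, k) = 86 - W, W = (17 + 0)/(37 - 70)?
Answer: -33/2587777 ≈ -1.2752e-5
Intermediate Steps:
W = -17/33 (W = 17/(-33) = 17*(-1/33) = -17/33 ≈ -0.51515)
P(q, k) = 2855/33 (P(q, k) = 86 - 1*(-17/33) = 86 + 17/33 = 2855/33)
1/(-78504 + P(-38, 278)) = 1/(-78504 + 2855/33) = 1/(-2587777/33) = -33/2587777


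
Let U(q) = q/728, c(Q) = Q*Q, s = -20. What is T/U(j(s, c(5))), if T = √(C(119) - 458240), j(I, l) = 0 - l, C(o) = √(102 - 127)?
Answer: -728*√(-458240 + 5*I)/25 ≈ -0.10754 - 19712.0*I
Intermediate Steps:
c(Q) = Q²
C(o) = 5*I (C(o) = √(-25) = 5*I)
j(I, l) = -l
T = √(-458240 + 5*I) (T = √(5*I - 458240) = √(-458240 + 5*I) ≈ 0.004 + 676.93*I)
U(q) = q/728 (U(q) = q*(1/728) = q/728)
T/U(j(s, c(5))) = √(-458240 + 5*I)/(((-1*5²)/728)) = √(-458240 + 5*I)/(((-1*25)/728)) = √(-458240 + 5*I)/(((1/728)*(-25))) = √(-458240 + 5*I)/(-25/728) = √(-458240 + 5*I)*(-728/25) = -728*√(-458240 + 5*I)/25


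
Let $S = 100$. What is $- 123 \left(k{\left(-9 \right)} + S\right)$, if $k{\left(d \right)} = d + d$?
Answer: $-10086$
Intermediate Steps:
$k{\left(d \right)} = 2 d$
$- 123 \left(k{\left(-9 \right)} + S\right) = - 123 \left(2 \left(-9\right) + 100\right) = - 123 \left(-18 + 100\right) = \left(-123\right) 82 = -10086$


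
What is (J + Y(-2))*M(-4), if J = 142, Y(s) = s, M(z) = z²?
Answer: 2240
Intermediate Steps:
(J + Y(-2))*M(-4) = (142 - 2)*(-4)² = 140*16 = 2240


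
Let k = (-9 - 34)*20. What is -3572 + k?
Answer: -4432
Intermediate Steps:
k = -860 (k = -43*20 = -860)
-3572 + k = -3572 - 860 = -4432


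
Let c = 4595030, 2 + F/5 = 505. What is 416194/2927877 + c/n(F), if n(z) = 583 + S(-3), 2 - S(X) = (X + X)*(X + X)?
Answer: 4484637047272/535801491 ≈ 8370.0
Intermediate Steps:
F = 2515 (F = -10 + 5*505 = -10 + 2525 = 2515)
S(X) = 2 - 4*X² (S(X) = 2 - (X + X)*(X + X) = 2 - 2*X*2*X = 2 - 4*X²)
n(z) = 549 (n(z) = 583 + (2 - 4*(-3)²) = 583 + (2 - 4*9) = 583 + (2 - 36) = 583 - 34 = 549)
416194/2927877 + c/n(F) = 416194/2927877 + 4595030/549 = 4484637047272/535801491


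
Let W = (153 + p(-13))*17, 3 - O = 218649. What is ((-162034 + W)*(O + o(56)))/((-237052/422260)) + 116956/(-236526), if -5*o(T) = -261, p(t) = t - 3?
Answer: -435838104028847621969/7008620169 ≈ -6.2186e+10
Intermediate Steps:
O = -218646 (O = 3 - 1*218649 = 3 - 218649 = -218646)
p(t) = -3 + t
o(T) = 261/5 (o(T) = -⅕*(-261) = 261/5)
W = 2329 (W = (153 + (-3 - 13))*17 = (153 - 16)*17 = 137*17 = 2329)
((-162034 + W)*(O + o(56)))/((-237052/422260)) + 116956/(-236526) = ((-162034 + 2329)*(-218646 + 261/5))/((-237052/422260)) + 116956/(-236526) = (-159705*(-1092969/5))/((-237052*1/422260)) + 116956*(-1/236526) = 34910522829/(-59263/105565) - 58478/118263 = 34910522829*(-105565/59263) - 58478/118263 = -3685329342443385/59263 - 58478/118263 = -435838104028847621969/7008620169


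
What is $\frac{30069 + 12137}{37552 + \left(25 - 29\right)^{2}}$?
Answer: $\frac{21103}{18784} \approx 1.1235$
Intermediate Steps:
$\frac{30069 + 12137}{37552 + \left(25 - 29\right)^{2}} = \frac{42206}{37552 + \left(-4\right)^{2}} = \frac{42206}{37552 + 16} = \frac{42206}{37568} = 42206 \cdot \frac{1}{37568} = \frac{21103}{18784}$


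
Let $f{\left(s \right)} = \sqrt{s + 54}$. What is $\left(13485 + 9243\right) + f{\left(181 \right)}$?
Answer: $22728 + \sqrt{235} \approx 22743.0$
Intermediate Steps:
$f{\left(s \right)} = \sqrt{54 + s}$
$\left(13485 + 9243\right) + f{\left(181 \right)} = \left(13485 + 9243\right) + \sqrt{54 + 181} = 22728 + \sqrt{235}$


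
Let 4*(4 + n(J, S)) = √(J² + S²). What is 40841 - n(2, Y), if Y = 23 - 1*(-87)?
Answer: 40845 - √3026/2 ≈ 40818.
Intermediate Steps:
Y = 110 (Y = 23 + 87 = 110)
n(J, S) = -4 + √(J² + S²)/4
40841 - n(2, Y) = 40841 - (-4 + √(2² + 110²)/4) = 40841 - (-4 + √(4 + 12100)/4) = 40841 - (-4 + √12104/4) = 40841 - (-4 + (2*√3026)/4) = 40841 - (-4 + √3026/2) = 40841 + (4 - √3026/2) = 40845 - √3026/2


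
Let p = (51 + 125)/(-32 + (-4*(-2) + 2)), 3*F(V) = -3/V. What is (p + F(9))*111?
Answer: -2701/3 ≈ -900.33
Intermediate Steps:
F(V) = -1/V (F(V) = (-3/V)/3 = -1/V)
p = -8 (p = 176/(-32 + (8 + 2)) = 176/(-32 + 10) = 176/(-22) = 176*(-1/22) = -8)
(p + F(9))*111 = (-8 - 1/9)*111 = (-8 - 1*⅑)*111 = (-8 - ⅑)*111 = -73/9*111 = -2701/3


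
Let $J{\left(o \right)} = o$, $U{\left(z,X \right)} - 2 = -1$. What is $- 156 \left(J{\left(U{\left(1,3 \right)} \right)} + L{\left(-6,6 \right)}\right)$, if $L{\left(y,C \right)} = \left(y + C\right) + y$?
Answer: $780$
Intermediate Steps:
$U{\left(z,X \right)} = 1$ ($U{\left(z,X \right)} = 2 - 1 = 1$)
$L{\left(y,C \right)} = C + 2 y$ ($L{\left(y,C \right)} = \left(C + y\right) + y = C + 2 y$)
$- 156 \left(J{\left(U{\left(1,3 \right)} \right)} + L{\left(-6,6 \right)}\right) = - 156 \left(1 + \left(6 + 2 \left(-6\right)\right)\right) = - 156 \left(1 + \left(6 - 12\right)\right) = - 156 \left(1 - 6\right) = \left(-156\right) \left(-5\right) = 780$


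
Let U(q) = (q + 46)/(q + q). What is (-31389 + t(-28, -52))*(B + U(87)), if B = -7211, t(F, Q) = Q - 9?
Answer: 19728286225/87 ≈ 2.2676e+8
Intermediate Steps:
t(F, Q) = -9 + Q
U(q) = (46 + q)/(2*q) (U(q) = (46 + q)/((2*q)) = (46 + q)*(1/(2*q)) = (46 + q)/(2*q))
(-31389 + t(-28, -52))*(B + U(87)) = (-31389 + (-9 - 52))*(-7211 + (½)*(46 + 87)/87) = (-31389 - 61)*(-7211 + (½)*(1/87)*133) = -31450*(-7211 + 133/174) = -31450*(-1254581/174) = 19728286225/87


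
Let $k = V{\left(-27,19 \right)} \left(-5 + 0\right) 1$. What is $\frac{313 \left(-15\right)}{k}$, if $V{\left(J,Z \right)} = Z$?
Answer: $\frac{939}{19} \approx 49.421$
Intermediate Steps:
$k = -95$ ($k = 19 \left(-5 + 0\right) 1 = 19 \left(\left(-5\right) 1\right) = 19 \left(-5\right) = -95$)
$\frac{313 \left(-15\right)}{k} = \frac{313 \left(-15\right)}{-95} = \left(-4695\right) \left(- \frac{1}{95}\right) = \frac{939}{19}$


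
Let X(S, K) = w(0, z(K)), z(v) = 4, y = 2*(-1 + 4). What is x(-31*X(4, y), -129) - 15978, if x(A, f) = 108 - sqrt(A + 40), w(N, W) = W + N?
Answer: -15870 - 2*I*sqrt(21) ≈ -15870.0 - 9.1651*I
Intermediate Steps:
y = 6 (y = 2*3 = 6)
w(N, W) = N + W
X(S, K) = 4 (X(S, K) = 0 + 4 = 4)
x(A, f) = 108 - sqrt(40 + A)
x(-31*X(4, y), -129) - 15978 = (108 - sqrt(40 - 31*4)) - 15978 = (108 - sqrt(40 - 124)) - 15978 = (108 - sqrt(-84)) - 15978 = (108 - 2*I*sqrt(21)) - 15978 = -15870 - 2*I*sqrt(21)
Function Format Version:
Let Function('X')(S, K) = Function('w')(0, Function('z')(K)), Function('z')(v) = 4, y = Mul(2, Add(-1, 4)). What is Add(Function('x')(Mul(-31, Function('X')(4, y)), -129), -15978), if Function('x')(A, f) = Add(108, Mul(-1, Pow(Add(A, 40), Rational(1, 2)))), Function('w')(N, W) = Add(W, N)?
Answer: Add(-15870, Mul(-2, I, Pow(21, Rational(1, 2)))) ≈ Add(-15870., Mul(-9.1651, I))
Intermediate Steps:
y = 6 (y = Mul(2, 3) = 6)
Function('w')(N, W) = Add(N, W)
Function('X')(S, K) = 4 (Function('X')(S, K) = Add(0, 4) = 4)
Function('x')(A, f) = Add(108, Mul(-1, Pow(Add(40, A), Rational(1, 2))))
Add(Function('x')(Mul(-31, Function('X')(4, y)), -129), -15978) = Add(Add(108, Mul(-1, Pow(Add(40, Mul(-31, 4)), Rational(1, 2)))), -15978) = Add(Add(108, Mul(-1, Pow(Add(40, -124), Rational(1, 2)))), -15978) = Add(Add(108, Mul(-1, Pow(-84, Rational(1, 2)))), -15978) = Add(Add(108, Mul(-1, Mul(2, I, Pow(21, Rational(1, 2))))), -15978) = Add(Add(108, Mul(-2, I, Pow(21, Rational(1, 2)))), -15978) = Add(-15870, Mul(-2, I, Pow(21, Rational(1, 2))))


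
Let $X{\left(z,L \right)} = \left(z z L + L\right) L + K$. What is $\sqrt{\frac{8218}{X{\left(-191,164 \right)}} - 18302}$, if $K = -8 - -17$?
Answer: $\frac{6 i \sqrt{489472986137798485349}}{981219881} \approx 135.28 i$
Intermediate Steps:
$K = 9$ ($K = -8 + 17 = 9$)
$X{\left(z,L \right)} = 9 + L \left(L + L z^{2}\right)$ ($X{\left(z,L \right)} = \left(z z L + L\right) L + 9 = \left(z^{2} L + L\right) L + 9 = \left(L z^{2} + L\right) L + 9 = \left(L + L z^{2}\right) L + 9 = L \left(L + L z^{2}\right) + 9 = 9 + L \left(L + L z^{2}\right)$)
$\sqrt{\frac{8218}{X{\left(-191,164 \right)}} - 18302} = \sqrt{\frac{8218}{9 + 164^{2} + 164^{2} \left(-191\right)^{2}} - 18302} = \sqrt{\frac{8218}{9 + 26896 + 26896 \cdot 36481} - 18302} = \sqrt{\frac{8218}{9 + 26896 + 981192976} - 18302} = \sqrt{\frac{8218}{981219881} - 18302} = \sqrt{- \frac{17958286253844}{981219881}} = \frac{6 i \sqrt{489472986137798485349}}{981219881}$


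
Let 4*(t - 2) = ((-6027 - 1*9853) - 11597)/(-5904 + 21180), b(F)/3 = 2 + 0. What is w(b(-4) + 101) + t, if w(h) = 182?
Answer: 3738553/20368 ≈ 183.55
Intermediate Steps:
b(F) = 6 (b(F) = 3*(2 + 0) = 3*2 = 6)
t = 31577/20368 (t = 2 + (((-6027 - 1*9853) - 11597)/(-5904 + 21180))/4 = 2 + (((-6027 - 9853) - 11597)/15276)/4 = 2 + ((-15880 - 11597)*(1/15276))/4 = 2 + (-27477*1/15276)/4 = 2 + (¼)*(-9159/5092) = 2 - 9159/20368 = 31577/20368 ≈ 1.5503)
w(b(-4) + 101) + t = 182 + 31577/20368 = 3738553/20368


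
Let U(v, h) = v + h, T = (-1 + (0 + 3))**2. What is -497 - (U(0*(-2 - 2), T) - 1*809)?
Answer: 308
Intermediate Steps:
T = 4 (T = (-1 + 3)**2 = 2**2 = 4)
U(v, h) = h + v
-497 - (U(0*(-2 - 2), T) - 1*809) = -497 - ((4 + 0*(-2 - 2)) - 1*809) = -497 - ((4 + 0*(-4)) - 809) = -497 - ((4 + 0) - 809) = -497 - (4 - 809) = -497 - 1*(-805) = -497 + 805 = 308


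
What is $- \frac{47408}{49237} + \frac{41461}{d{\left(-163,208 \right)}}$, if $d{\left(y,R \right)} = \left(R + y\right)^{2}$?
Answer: $\frac{1945414057}{99704925} \approx 19.512$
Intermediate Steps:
$- \frac{47408}{49237} + \frac{41461}{d{\left(-163,208 \right)}} = - \frac{47408}{49237} + \frac{41461}{\left(208 - 163\right)^{2}} = \left(-47408\right) \frac{1}{49237} + \frac{41461}{45^{2}} = - \frac{47408}{49237} + \frac{41461}{2025} = \frac{1945414057}{99704925}$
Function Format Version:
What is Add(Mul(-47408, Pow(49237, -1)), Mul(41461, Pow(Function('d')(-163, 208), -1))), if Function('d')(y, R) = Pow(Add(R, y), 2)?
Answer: Rational(1945414057, 99704925) ≈ 19.512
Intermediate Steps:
Add(Mul(-47408, Pow(49237, -1)), Mul(41461, Pow(Function('d')(-163, 208), -1))) = Add(Mul(-47408, Pow(49237, -1)), Mul(41461, Pow(Pow(Add(208, -163), 2), -1))) = Add(Mul(-47408, Rational(1, 49237)), Mul(41461, Pow(Pow(45, 2), -1))) = Add(Rational(-47408, 49237), Mul(41461, Pow(2025, -1))) = Add(Rational(-47408, 49237), Mul(41461, Rational(1, 2025))) = Add(Rational(-47408, 49237), Rational(41461, 2025)) = Rational(1945414057, 99704925)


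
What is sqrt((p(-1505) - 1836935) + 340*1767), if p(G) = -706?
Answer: 3*I*sqrt(137429) ≈ 1112.1*I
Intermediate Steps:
sqrt((p(-1505) - 1836935) + 340*1767) = sqrt((-706 - 1836935) + 340*1767) = sqrt(-1837641 + 600780) = sqrt(-1236861) = 3*I*sqrt(137429)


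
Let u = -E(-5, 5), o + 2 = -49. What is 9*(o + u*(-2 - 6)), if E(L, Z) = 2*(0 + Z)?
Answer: 261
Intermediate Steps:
o = -51 (o = -2 - 49 = -51)
E(L, Z) = 2*Z
u = -10 (u = -2*5 = -1*10 = -10)
9*(o + u*(-2 - 6)) = 9*(-51 - 10*(-2 - 6)) = 9*(-51 - 10*(-8)) = 9*(-51 + 80) = 9*29 = 261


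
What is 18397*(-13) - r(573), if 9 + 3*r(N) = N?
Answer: -239349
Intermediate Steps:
r(N) = -3 + N/3
18397*(-13) - r(573) = 18397*(-13) - (-3 + (⅓)*573) = -239161 - (-3 + 191) = -239161 - 1*188 = -239161 - 188 = -239349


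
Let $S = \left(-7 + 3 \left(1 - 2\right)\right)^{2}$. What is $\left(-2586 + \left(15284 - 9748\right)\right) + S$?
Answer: $3050$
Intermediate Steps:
$S = 100$ ($S = \left(-7 + 3 \left(-1\right)\right)^{2} = \left(-7 - 3\right)^{2} = \left(-10\right)^{2} = 100$)
$\left(-2586 + \left(15284 - 9748\right)\right) + S = \left(-2586 + \left(15284 - 9748\right)\right) + 100 = \left(-2586 + 5536\right) + 100 = 2950 + 100 = 3050$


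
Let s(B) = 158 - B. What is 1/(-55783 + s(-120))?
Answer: -1/55505 ≈ -1.8016e-5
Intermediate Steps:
1/(-55783 + s(-120)) = 1/(-55783 + (158 - 1*(-120))) = 1/(-55783 + (158 + 120)) = 1/(-55783 + 278) = 1/(-55505) = -1/55505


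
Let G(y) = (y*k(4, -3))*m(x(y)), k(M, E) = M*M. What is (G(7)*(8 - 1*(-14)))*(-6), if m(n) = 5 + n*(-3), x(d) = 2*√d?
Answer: -73920 + 88704*√7 ≈ 1.6077e+5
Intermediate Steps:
m(n) = 5 - 3*n
k(M, E) = M²
G(y) = 16*y*(5 - 6*√y) (G(y) = (y*4²)*(5 - 6*√y) = (y*16)*(5 - 6*√y) = (16*y)*(5 - 6*√y) = 16*y*(5 - 6*√y))
(G(7)*(8 - 1*(-14)))*(-6) = ((-672*√7 + 80*7)*(8 - 1*(-14)))*(-6) = ((-672*√7 + 560)*(8 + 14))*(-6) = ((-672*√7 + 560)*22)*(-6) = ((560 - 672*√7)*22)*(-6) = (12320 - 14784*√7)*(-6) = -73920 + 88704*√7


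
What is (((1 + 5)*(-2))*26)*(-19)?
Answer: 5928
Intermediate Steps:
(((1 + 5)*(-2))*26)*(-19) = ((6*(-2))*26)*(-19) = -12*26*(-19) = -312*(-19) = 5928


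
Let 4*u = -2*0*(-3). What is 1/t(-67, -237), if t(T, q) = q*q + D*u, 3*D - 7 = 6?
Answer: 1/56169 ≈ 1.7803e-5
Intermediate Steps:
u = 0 (u = (-2*0*(-3))/4 = (0*(-3))/4 = (¼)*0 = 0)
D = 13/3 (D = 7/3 + (⅓)*6 = 7/3 + 2 = 13/3 ≈ 4.3333)
t(T, q) = q² (t(T, q) = q*q + (13/3)*0 = q² + 0 = q²)
1/t(-67, -237) = 1/((-237)²) = 1/56169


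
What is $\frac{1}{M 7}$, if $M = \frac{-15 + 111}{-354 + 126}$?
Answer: $- \frac{19}{56} \approx -0.33929$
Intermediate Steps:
$M = - \frac{8}{19}$ ($M = \frac{96}{-228} = 96 \left(- \frac{1}{228}\right) = - \frac{8}{19} \approx -0.42105$)
$\frac{1}{M 7} = \frac{1}{\left(- \frac{8}{19}\right) 7} = \frac{1}{- \frac{56}{19}} = - \frac{19}{56}$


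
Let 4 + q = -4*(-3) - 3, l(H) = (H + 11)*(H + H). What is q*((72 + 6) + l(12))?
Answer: 3150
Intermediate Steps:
l(H) = 2*H*(11 + H) (l(H) = (11 + H)*(2*H) = 2*H*(11 + H))
q = 5 (q = -4 + (-4*(-3) - 3) = -4 + (12 - 3) = -4 + 9 = 5)
q*((72 + 6) + l(12)) = 5*((72 + 6) + 2*12*(11 + 12)) = 5*(78 + 2*12*23) = 5*(78 + 552) = 5*630 = 3150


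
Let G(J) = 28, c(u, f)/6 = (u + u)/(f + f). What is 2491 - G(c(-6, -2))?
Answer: 2463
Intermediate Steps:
c(u, f) = 6*u/f (c(u, f) = 6*((u + u)/(f + f)) = 6*((2*u)/((2*f))) = 6*((2*u)*(1/(2*f))) = 6*(u/f) = 6*u/f)
2491 - G(c(-6, -2)) = 2491 - 1*28 = 2491 - 28 = 2463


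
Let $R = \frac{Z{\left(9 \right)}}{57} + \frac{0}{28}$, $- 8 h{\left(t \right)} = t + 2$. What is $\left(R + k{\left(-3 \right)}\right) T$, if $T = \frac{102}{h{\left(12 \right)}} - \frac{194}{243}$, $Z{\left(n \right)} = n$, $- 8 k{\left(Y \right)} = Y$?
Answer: $- \frac{50251}{1596} \approx -31.486$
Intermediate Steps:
$k{\left(Y \right)} = - \frac{Y}{8}$
$h{\left(t \right)} = - \frac{1}{4} - \frac{t}{8}$ ($h{\left(t \right)} = - \frac{t + 2}{8} = - \frac{2 + t}{8} = - \frac{1}{4} - \frac{t}{8}$)
$R = \frac{3}{19}$ ($R = \frac{9}{57} + \frac{0}{28} = 9 \cdot \frac{1}{57} + 0 \cdot \frac{1}{28} = \frac{3}{19} + 0 = \frac{3}{19} \approx 0.15789$)
$T = - \frac{100502}{1701}$ ($T = \frac{102}{- \frac{1}{4} - \frac{3}{2}} - \frac{194}{243} = \frac{102}{- \frac{7}{4}} - \frac{194}{243} = 102 \left(- \frac{4}{7}\right) - \frac{194}{243} = - \frac{408}{7} - \frac{194}{243} = - \frac{100502}{1701} \approx -59.084$)
$\left(R + k{\left(-3 \right)}\right) T = \left(\frac{3}{19} - - \frac{3}{8}\right) \left(- \frac{100502}{1701}\right) = \left(\frac{3}{19} + \frac{3}{8}\right) \left(- \frac{100502}{1701}\right) = \frac{81}{152} \left(- \frac{100502}{1701}\right) = - \frac{50251}{1596}$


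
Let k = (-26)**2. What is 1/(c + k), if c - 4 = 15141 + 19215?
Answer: 1/35036 ≈ 2.8542e-5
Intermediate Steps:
c = 34360 (c = 4 + (15141 + 19215) = 4 + 34356 = 34360)
k = 676
1/(c + k) = 1/(34360 + 676) = 1/35036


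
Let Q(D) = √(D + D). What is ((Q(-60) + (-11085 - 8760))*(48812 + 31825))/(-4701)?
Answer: 533413755/1567 - 53758*I*√30/1567 ≈ 3.404e+5 - 187.9*I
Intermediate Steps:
Q(D) = √2*√D (Q(D) = √(2*D) = √2*√D)
((Q(-60) + (-11085 - 8760))*(48812 + 31825))/(-4701) = ((√2*√(-60) + (-11085 - 8760))*(48812 + 31825))/(-4701) = ((√2*(2*I*√15) - 19845)*80637)*(-1/4701) = ((2*I*√30 - 19845)*80637)*(-1/4701) = ((-19845 + 2*I*√30)*80637)*(-1/4701) = (-1600241265 + 161274*I*√30)*(-1/4701) = 533413755/1567 - 53758*I*√30/1567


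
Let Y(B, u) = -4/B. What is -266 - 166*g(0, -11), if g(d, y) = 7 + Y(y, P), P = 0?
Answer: -16372/11 ≈ -1488.4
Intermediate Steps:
g(d, y) = 7 - 4/y
-266 - 166*g(0, -11) = -266 - 166*(7 - 4/(-11)) = -266 - 166*(7 - 4*(-1/11)) = -266 - 166*(7 + 4/11) = -266 - 166*81/11 = -266 - 13446/11 = -16372/11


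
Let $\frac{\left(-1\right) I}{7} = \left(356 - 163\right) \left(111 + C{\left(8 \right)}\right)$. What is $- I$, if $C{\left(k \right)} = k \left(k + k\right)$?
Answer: $322889$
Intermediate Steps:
$C{\left(k \right)} = 2 k^{2}$ ($C{\left(k \right)} = k 2 k = 2 k^{2}$)
$I = -322889$ ($I = - 7 \left(356 - 163\right) \left(111 + 2 \cdot 8^{2}\right) = - 7 \cdot 193 \left(111 + 2 \cdot 64\right) = - 7 \cdot 193 \left(111 + 128\right) = - 7 \cdot 193 \cdot 239 = \left(-7\right) 46127 = -322889$)
$- I = \left(-1\right) \left(-322889\right) = 322889$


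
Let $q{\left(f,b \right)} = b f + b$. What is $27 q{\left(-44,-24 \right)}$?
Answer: $27864$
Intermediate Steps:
$q{\left(f,b \right)} = b + b f$
$27 q{\left(-44,-24 \right)} = 27 \left(- 24 \left(1 - 44\right)\right) = 27 \left(\left(-24\right) \left(-43\right)\right) = 27 \cdot 1032 = 27864$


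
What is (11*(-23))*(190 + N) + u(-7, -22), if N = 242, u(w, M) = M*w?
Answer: -109142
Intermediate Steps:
(11*(-23))*(190 + N) + u(-7, -22) = (11*(-23))*(190 + 242) - 22*(-7) = -253*432 + 154 = -109296 + 154 = -109142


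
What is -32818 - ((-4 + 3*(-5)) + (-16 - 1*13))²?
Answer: -35122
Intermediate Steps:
-32818 - ((-4 + 3*(-5)) + (-16 - 1*13))² = -32818 - ((-4 - 15) + (-16 - 13))² = -32818 - (-19 - 29)² = -32818 - 1*(-48)² = -32818 - 1*2304 = -32818 - 2304 = -35122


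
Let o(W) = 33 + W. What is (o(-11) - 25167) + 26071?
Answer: 926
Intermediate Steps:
(o(-11) - 25167) + 26071 = ((33 - 11) - 25167) + 26071 = (22 - 25167) + 26071 = -25145 + 26071 = 926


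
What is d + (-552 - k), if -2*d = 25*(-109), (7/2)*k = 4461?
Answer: -6497/14 ≈ -464.07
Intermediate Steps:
k = 8922/7 (k = (2/7)*4461 = 8922/7 ≈ 1274.6)
d = 2725/2 (d = -25*(-109)/2 = -½*(-2725) = 2725/2 ≈ 1362.5)
d + (-552 - k) = 2725/2 + (-552 - 1*8922/7) = 2725/2 + (-552 - 8922/7) = 2725/2 - 12786/7 = -6497/14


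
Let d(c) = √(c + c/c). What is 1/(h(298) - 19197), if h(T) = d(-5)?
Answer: -19197/368524813 - 2*I/368524813 ≈ -5.2091e-5 - 5.427e-9*I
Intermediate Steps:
d(c) = √(1 + c) (d(c) = √(c + 1) = √(1 + c))
h(T) = 2*I (h(T) = √(1 - 5) = √(-4) = 2*I)
1/(h(298) - 19197) = 1/(2*I - 19197) = 1/(-19197 + 2*I) = (-19197 - 2*I)/368524813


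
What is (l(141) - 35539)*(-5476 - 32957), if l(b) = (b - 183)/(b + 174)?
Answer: 6829377557/5 ≈ 1.3659e+9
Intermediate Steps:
l(b) = (-183 + b)/(174 + b)
(l(141) - 35539)*(-5476 - 32957) = ((-183 + 141)/(174 + 141) - 35539)*(-5476 - 32957) = (-42/315 - 35539)*(-38433) = ((1/315)*(-42) - 35539)*(-38433) = (-2/15 - 35539)*(-38433) = -533087/15*(-38433) = 6829377557/5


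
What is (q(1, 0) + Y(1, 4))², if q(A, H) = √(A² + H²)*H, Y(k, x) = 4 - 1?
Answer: 9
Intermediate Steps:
Y(k, x) = 3
q(A, H) = H*√(A² + H²)
(q(1, 0) + Y(1, 4))² = (0*√(1² + 0²) + 3)² = (0*√(1 + 0) + 3)² = (0*√1 + 3)² = (0*1 + 3)² = (0 + 3)² = 3² = 9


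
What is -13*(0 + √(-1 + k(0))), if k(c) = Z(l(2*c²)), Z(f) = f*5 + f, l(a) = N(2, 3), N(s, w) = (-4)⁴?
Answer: -13*√1535 ≈ -509.33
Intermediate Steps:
N(s, w) = 256
l(a) = 256
Z(f) = 6*f (Z(f) = 5*f + f = 6*f)
k(c) = 1536 (k(c) = 6*256 = 1536)
-13*(0 + √(-1 + k(0))) = -13*(0 + √(-1 + 1536)) = -13*(0 + √1535) = -13*√1535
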